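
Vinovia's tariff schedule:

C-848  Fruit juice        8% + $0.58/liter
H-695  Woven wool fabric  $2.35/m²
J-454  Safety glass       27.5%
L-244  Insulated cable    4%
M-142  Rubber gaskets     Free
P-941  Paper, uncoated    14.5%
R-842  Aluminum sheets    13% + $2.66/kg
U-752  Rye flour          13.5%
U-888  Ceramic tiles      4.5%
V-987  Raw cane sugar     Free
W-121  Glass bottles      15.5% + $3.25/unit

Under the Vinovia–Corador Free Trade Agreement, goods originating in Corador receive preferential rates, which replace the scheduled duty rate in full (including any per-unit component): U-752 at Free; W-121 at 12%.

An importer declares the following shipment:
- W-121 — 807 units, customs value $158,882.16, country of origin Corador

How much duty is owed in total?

Line 1 (W-121, Corador, 807 units, $158,882.16):
Base rate for W-121 is 15.5% + $3.25/unit.
Origin Corador qualifies under the Vinovia–Corador agreement and W-121 is covered: preferential rate 12% applies instead.
Duty = $158,882.16 × 12% = $19,065.86.

$19,065.86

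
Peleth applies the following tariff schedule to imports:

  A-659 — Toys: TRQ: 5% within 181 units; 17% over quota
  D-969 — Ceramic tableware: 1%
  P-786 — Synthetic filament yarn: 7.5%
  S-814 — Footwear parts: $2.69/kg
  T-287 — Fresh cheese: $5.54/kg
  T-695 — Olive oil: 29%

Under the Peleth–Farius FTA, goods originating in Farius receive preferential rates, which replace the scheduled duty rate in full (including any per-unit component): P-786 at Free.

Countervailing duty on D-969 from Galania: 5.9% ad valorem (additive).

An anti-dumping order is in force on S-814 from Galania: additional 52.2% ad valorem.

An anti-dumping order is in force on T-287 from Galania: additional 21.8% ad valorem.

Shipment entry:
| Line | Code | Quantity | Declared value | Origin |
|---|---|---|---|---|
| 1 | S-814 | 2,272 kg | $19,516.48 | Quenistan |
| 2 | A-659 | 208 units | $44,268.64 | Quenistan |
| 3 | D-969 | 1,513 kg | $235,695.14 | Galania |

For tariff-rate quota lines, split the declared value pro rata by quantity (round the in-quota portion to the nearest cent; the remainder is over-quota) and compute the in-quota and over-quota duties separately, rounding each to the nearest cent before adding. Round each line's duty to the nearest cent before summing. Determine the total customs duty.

$25,277.64

Line 1 (S-814, Quenistan, 2,272 kg, $19,516.48):
Base rate for S-814 is $2.69/kg.
The additional-duty order on S-814 targets Galania, not Quenistan; it does not apply.
Duty = 2,272 × $2.69 = $6,111.68.
Line 2 (A-659, Quenistan, 208 units, $44,268.64):
Code A-659 is under a tariff-rate quota (threshold 181 units). In-quota: 181 units at 5%; over-quota: 27 units at 17%.
Pro-rata value split: in-quota = $44,268.64 × 181/208 = $38,522.23; over-quota = $44,268.64 − $38,522.23 = $5,746.41.
In-quota duty = $38,522.23 × 5% = $1,926.11. Over-quota duty = $5,746.41 × 17% = $976.89.
Line duty = $1,926.11 + $976.89 = $2,903.00.
Line 3 (D-969, Galania, 1,513 kg, $235,695.14):
Base rate for D-969 is 1%.
Additional duty on D-969 from Galania: +5.9%. Applied ad valorem rate: 1% + 5.9% = 6.9%.
Duty = $235,695.14 × 6.9% = $16,262.96.
Total = $6,111.68 + $2,903.00 + $16,262.96 = $25,277.64.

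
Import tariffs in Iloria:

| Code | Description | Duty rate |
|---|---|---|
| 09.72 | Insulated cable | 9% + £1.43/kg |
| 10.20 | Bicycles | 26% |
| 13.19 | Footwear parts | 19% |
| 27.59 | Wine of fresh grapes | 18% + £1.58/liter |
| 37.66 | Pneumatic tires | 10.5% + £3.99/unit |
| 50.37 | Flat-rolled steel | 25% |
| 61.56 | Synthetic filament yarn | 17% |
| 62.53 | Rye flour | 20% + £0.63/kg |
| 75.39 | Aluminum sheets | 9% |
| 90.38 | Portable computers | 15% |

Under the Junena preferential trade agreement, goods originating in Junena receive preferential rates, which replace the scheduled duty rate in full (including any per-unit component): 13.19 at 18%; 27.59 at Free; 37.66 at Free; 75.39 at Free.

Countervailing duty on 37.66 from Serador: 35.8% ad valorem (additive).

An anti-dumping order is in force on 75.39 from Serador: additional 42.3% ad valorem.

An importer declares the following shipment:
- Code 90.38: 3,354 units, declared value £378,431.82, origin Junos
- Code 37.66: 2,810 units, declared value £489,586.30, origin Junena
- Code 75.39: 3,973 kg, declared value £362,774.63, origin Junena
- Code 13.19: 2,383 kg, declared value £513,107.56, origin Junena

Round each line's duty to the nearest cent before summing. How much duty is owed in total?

Line 1 (90.38, Junos, 3,354 units, £378,431.82):
Base rate for 90.38 is 15%.
Duty = £378,431.82 × 15% = £56,764.77.
Line 2 (37.66, Junena, 2,810 units, £489,586.30):
Base rate for 37.66 is 10.5% + £3.99/unit.
Origin Junena qualifies under the Iloria–Junena agreement and 37.66 is covered: preferential rate Free applies instead.
The additional-duty order on 37.66 targets Serador, not Junena; it does not apply.
Duty = £489,586.30 × 0% = £0.00.
Line 3 (75.39, Junena, 3,973 kg, £362,774.63):
Base rate for 75.39 is 9%.
Origin Junena qualifies under the Iloria–Junena agreement and 75.39 is covered: preferential rate Free applies instead.
The additional-duty order on 75.39 targets Serador, not Junena; it does not apply.
Duty = £362,774.63 × 0% = £0.00.
Line 4 (13.19, Junena, 2,383 kg, £513,107.56):
Base rate for 13.19 is 19%.
Origin Junena qualifies under the Iloria–Junena agreement and 13.19 is covered: preferential rate 18% applies instead.
Duty = £513,107.56 × 18% = £92,359.36.
Total = £56,764.77 + £0.00 + £0.00 + £92,359.36 = £149,124.13.

£149,124.13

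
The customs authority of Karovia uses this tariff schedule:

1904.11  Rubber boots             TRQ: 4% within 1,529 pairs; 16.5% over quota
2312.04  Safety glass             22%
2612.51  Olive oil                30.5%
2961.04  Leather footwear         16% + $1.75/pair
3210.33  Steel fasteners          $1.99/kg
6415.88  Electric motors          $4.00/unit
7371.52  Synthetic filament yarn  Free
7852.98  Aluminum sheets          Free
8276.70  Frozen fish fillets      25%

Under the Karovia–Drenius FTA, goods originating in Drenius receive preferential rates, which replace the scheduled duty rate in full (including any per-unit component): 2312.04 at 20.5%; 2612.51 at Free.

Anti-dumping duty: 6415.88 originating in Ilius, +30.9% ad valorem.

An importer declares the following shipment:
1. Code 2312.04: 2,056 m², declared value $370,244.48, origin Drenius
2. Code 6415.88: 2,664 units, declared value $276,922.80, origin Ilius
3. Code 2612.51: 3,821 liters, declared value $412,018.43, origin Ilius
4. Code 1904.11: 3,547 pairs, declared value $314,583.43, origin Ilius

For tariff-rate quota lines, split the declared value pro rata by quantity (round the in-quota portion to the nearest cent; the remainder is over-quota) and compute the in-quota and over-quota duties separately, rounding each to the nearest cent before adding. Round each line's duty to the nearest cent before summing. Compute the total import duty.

Line 1 (2312.04, Drenius, 2,056 m², $370,244.48):
Base rate for 2312.04 is 22%.
Origin Drenius qualifies under the Karovia–Drenius agreement and 2312.04 is covered: preferential rate 20.5% applies instead.
Duty = $370,244.48 × 20.5% = $75,900.12.
Line 2 (6415.88, Ilius, 2,664 units, $276,922.80):
Base rate for 6415.88 is $4.00/unit.
Additional duty on 6415.88 from Ilius: +30.9% ad valorem. Applied ad valorem rate = 30.9%.
Duty = $276,922.80 × 30.9% + 2,664 × $4.00 = $96,225.15.
Line 3 (2612.51, Ilius, 3,821 liters, $412,018.43):
Base rate for 2612.51 is 30.5%.
2612.51 has an FTA preferential rate, but origin Ilius is not Drenius; base rate stands.
Duty = $412,018.43 × 30.5% = $125,665.62.
Line 4 (1904.11, Ilius, 3,547 pairs, $314,583.43):
Code 1904.11 is under a tariff-rate quota (threshold 1,529 pairs). In-quota: 1,529 pairs at 4%; over-quota: 2,018 pairs at 16.5%.
Pro-rata value split: in-quota = $314,583.43 × 1,529/3,547 = $135,607.01; over-quota = $314,583.43 − $135,607.01 = $178,976.42.
In-quota duty = $135,607.01 × 4% = $5,424.28. Over-quota duty = $178,976.42 × 16.5% = $29,531.11.
Line duty = $5,424.28 + $29,531.11 = $34,955.39.
Total = $75,900.12 + $96,225.15 + $125,665.62 + $34,955.39 = $332,746.28.

$332,746.28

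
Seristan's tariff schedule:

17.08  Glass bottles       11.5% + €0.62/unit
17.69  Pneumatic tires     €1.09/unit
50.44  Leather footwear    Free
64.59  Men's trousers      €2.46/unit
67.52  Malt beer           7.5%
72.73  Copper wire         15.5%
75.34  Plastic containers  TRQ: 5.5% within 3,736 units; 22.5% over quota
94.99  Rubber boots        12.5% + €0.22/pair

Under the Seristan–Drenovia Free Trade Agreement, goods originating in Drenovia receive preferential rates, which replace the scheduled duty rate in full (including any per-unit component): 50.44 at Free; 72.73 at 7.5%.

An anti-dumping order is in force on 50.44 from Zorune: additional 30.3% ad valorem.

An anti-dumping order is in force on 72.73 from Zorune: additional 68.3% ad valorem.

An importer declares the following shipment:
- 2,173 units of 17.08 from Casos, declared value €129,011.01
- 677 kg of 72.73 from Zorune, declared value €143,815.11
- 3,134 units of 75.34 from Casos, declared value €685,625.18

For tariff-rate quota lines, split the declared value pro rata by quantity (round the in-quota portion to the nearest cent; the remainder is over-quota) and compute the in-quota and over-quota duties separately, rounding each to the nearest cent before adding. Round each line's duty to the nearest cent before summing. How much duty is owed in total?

Line 1 (17.08, Casos, 2,173 units, €129,011.01):
Base rate for 17.08 is 11.5% + €0.62/unit.
Duty = €129,011.01 × 11.5% + 2,173 × €0.62 = €16,183.53.
Line 2 (72.73, Zorune, 677 kg, €143,815.11):
Base rate for 72.73 is 15.5%.
72.73 has an FTA preferential rate, but origin Zorune is not Drenovia; base rate stands.
Additional duty on 72.73 from Zorune: +68.3%. Applied ad valorem rate: 15.5% + 68.3% = 83.8%.
Duty = €143,815.11 × 83.8% = €120,517.06.
Line 3 (75.34, Casos, 3,134 units, €685,625.18):
Code 75.34 is under a tariff-rate quota (threshold 3,736 units). Quantity 3,134 units is within the quota, so the in-quota rate 5.5% applies to the full value.
Duty = €685,625.18 × 5.5% = €37,709.38.
Total = €16,183.53 + €120,517.06 + €37,709.38 = €174,409.97.

€174,409.97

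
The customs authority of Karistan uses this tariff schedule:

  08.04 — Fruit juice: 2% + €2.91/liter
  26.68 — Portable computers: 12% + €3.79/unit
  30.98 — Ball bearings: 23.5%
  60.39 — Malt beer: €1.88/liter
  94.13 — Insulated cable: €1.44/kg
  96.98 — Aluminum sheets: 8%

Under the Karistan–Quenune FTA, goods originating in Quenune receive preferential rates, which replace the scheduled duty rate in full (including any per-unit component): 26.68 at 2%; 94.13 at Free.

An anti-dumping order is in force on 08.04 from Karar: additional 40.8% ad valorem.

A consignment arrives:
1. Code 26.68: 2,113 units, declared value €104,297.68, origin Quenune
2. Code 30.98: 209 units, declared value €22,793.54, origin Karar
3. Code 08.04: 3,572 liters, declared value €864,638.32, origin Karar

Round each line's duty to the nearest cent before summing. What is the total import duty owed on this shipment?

Line 1 (26.68, Quenune, 2,113 units, €104,297.68):
Base rate for 26.68 is 12% + €3.79/unit.
Origin Quenune qualifies under the Karistan–Quenune agreement and 26.68 is covered: preferential rate 2% applies instead.
Duty = €104,297.68 × 2% = €2,085.95.
Line 2 (30.98, Karar, 209 units, €22,793.54):
Base rate for 30.98 is 23.5%.
Duty = €22,793.54 × 23.5% = €5,356.48.
Line 3 (08.04, Karar, 3,572 liters, €864,638.32):
Base rate for 08.04 is 2% + €2.91/liter.
Additional duty on 08.04 from Karar: +40.8%. Applied ad valorem rate: 2% + 40.8% = 42.8%.
Duty = €864,638.32 × 42.8% + 3,572 × €2.91 = €380,459.72.
Total = €2,085.95 + €5,356.48 + €380,459.72 = €387,902.15.

€387,902.15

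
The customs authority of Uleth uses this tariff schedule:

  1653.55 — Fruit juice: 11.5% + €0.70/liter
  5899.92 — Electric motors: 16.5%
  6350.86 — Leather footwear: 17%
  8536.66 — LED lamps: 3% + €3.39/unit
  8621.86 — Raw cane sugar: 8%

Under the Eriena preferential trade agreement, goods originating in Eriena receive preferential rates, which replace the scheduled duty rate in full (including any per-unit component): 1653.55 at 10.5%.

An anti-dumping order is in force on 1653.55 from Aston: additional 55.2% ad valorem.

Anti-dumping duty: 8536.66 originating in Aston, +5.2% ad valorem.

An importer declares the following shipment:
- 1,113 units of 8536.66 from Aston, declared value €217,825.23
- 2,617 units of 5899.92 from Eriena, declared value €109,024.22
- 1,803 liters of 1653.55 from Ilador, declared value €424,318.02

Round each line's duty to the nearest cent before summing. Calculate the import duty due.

Line 1 (8536.66, Aston, 1,113 units, €217,825.23):
Base rate for 8536.66 is 3% + €3.39/unit.
Additional duty on 8536.66 from Aston: +5.2%. Applied ad valorem rate: 3% + 5.2% = 8.2%.
Duty = €217,825.23 × 8.2% + 1,113 × €3.39 = €21,634.74.
Line 2 (5899.92, Eriena, 2,617 units, €109,024.22):
Base rate for 5899.92 is 16.5%.
Origin Eriena is the FTA partner but 5899.92 is not on the preference list; base rate stands.
Duty = €109,024.22 × 16.5% = €17,989.00.
Line 3 (1653.55, Ilador, 1,803 liters, €424,318.02):
Base rate for 1653.55 is 11.5% + €0.70/liter.
1653.55 has an FTA preferential rate, but origin Ilador is not Eriena; base rate stands.
The additional-duty order on 1653.55 targets Aston, not Ilador; it does not apply.
Duty = €424,318.02 × 11.5% + 1,803 × €0.70 = €50,058.67.
Total = €21,634.74 + €17,989.00 + €50,058.67 = €89,682.41.

€89,682.41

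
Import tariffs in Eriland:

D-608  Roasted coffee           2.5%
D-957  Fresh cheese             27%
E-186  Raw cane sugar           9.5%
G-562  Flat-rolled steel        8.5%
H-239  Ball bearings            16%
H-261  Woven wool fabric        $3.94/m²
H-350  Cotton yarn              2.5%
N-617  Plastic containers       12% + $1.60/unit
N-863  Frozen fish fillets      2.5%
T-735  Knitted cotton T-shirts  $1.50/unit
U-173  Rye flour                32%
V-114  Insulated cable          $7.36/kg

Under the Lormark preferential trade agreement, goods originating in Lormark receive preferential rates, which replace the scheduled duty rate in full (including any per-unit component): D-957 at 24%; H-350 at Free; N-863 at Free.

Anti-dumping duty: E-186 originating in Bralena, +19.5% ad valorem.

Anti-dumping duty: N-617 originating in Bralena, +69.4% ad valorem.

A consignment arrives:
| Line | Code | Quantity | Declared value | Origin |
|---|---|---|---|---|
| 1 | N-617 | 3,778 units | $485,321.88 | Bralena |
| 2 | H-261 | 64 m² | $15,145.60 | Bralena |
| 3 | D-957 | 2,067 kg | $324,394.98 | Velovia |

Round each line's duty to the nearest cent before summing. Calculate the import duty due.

$488,935.61

Line 1 (N-617, Bralena, 3,778 units, $485,321.88):
Base rate for N-617 is 12% + $1.60/unit.
Additional duty on N-617 from Bralena: +69.4%. Applied ad valorem rate: 12% + 69.4% = 81.4%.
Duty = $485,321.88 × 81.4% + 3,778 × $1.60 = $401,096.81.
Line 2 (H-261, Bralena, 64 m², $15,145.60):
Base rate for H-261 is $3.94/m².
Duty = 64 × $3.94 = $252.16.
Line 3 (D-957, Velovia, 2,067 kg, $324,394.98):
Base rate for D-957 is 27%.
D-957 has an FTA preferential rate, but origin Velovia is not Lormark; base rate stands.
Duty = $324,394.98 × 27% = $87,586.64.
Total = $401,096.81 + $252.16 + $87,586.64 = $488,935.61.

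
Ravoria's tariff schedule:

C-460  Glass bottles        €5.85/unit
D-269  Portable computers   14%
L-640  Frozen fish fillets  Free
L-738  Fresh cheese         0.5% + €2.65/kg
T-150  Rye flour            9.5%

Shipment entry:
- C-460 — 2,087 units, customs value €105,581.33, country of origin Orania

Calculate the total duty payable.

€12,208.95

Line 1 (C-460, Orania, 2,087 units, €105,581.33):
Base rate for C-460 is €5.85/unit.
Duty = 2,087 × €5.85 = €12,208.95.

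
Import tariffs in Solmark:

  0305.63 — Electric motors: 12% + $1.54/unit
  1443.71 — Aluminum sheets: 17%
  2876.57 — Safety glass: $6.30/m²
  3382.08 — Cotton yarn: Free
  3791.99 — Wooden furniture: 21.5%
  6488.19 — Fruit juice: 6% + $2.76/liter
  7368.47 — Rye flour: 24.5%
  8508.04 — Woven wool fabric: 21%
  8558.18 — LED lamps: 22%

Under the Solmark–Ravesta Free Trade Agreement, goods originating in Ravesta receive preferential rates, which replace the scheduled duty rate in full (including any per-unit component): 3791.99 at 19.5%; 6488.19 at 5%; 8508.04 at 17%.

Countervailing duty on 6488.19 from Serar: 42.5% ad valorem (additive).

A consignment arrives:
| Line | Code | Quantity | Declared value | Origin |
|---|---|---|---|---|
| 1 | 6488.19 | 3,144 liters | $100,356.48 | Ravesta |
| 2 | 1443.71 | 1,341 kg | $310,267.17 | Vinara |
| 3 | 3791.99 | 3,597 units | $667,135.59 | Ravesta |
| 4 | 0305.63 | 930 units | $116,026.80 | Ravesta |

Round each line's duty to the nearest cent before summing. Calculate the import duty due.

$203,210.10

Line 1 (6488.19, Ravesta, 3,144 liters, $100,356.48):
Base rate for 6488.19 is 6% + $2.76/liter.
Origin Ravesta qualifies under the Solmark–Ravesta agreement and 6488.19 is covered: preferential rate 5% applies instead.
The additional-duty order on 6488.19 targets Serar, not Ravesta; it does not apply.
Duty = $100,356.48 × 5% = $5,017.82.
Line 2 (1443.71, Vinara, 1,341 kg, $310,267.17):
Base rate for 1443.71 is 17%.
Duty = $310,267.17 × 17% = $52,745.42.
Line 3 (3791.99, Ravesta, 3,597 units, $667,135.59):
Base rate for 3791.99 is 21.5%.
Origin Ravesta qualifies under the Solmark–Ravesta agreement and 3791.99 is covered: preferential rate 19.5% applies instead.
Duty = $667,135.59 × 19.5% = $130,091.44.
Line 4 (0305.63, Ravesta, 930 units, $116,026.80):
Base rate for 0305.63 is 12% + $1.54/unit.
Origin Ravesta is the FTA partner but 0305.63 is not on the preference list; base rate stands.
Duty = $116,026.80 × 12% + 930 × $1.54 = $15,355.42.
Total = $5,017.82 + $52,745.42 + $130,091.44 + $15,355.42 = $203,210.10.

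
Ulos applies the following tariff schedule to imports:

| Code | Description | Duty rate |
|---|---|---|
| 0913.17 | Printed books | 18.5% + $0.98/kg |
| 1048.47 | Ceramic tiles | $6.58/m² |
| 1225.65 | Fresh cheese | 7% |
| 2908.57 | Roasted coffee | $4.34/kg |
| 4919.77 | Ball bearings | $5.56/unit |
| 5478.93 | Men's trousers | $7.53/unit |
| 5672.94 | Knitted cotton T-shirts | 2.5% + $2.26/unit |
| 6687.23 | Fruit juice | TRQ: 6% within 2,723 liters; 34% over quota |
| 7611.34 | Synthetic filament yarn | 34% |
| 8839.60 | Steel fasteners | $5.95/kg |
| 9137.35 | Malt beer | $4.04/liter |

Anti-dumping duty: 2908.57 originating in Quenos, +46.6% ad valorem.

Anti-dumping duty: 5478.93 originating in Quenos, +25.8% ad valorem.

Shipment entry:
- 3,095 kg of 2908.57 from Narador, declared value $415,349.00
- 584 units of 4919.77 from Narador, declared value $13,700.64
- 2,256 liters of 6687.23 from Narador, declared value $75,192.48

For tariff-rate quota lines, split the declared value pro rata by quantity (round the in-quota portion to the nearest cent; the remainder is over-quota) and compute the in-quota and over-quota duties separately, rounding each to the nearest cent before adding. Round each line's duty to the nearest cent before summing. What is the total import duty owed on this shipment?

$21,190.89

Line 1 (2908.57, Narador, 3,095 kg, $415,349.00):
Base rate for 2908.57 is $4.34/kg.
The additional-duty order on 2908.57 targets Quenos, not Narador; it does not apply.
Duty = 3,095 × $4.34 = $13,432.30.
Line 2 (4919.77, Narador, 584 units, $13,700.64):
Base rate for 4919.77 is $5.56/unit.
Duty = 584 × $5.56 = $3,247.04.
Line 3 (6687.23, Narador, 2,256 liters, $75,192.48):
Code 6687.23 is under a tariff-rate quota (threshold 2,723 liters). Quantity 2,256 liters is within the quota, so the in-quota rate 6% applies to the full value.
Duty = $75,192.48 × 6% = $4,511.55.
Total = $13,432.30 + $3,247.04 + $4,511.55 = $21,190.89.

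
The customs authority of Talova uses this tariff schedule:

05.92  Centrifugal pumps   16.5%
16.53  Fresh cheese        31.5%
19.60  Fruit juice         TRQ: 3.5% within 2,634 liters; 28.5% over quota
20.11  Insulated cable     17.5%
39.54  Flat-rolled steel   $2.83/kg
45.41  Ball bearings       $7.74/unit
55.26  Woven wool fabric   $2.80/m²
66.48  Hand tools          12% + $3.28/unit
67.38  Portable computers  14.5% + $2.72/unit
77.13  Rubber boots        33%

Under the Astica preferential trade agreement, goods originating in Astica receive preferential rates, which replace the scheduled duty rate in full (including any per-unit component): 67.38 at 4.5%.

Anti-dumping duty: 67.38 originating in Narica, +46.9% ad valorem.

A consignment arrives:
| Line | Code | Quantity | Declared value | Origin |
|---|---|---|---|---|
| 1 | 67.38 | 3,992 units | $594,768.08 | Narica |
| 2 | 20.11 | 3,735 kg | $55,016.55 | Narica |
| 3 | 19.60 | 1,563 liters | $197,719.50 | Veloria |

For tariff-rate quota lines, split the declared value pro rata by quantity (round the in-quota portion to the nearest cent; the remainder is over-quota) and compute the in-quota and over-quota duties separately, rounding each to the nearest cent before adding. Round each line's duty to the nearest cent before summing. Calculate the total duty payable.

$392,593.92

Line 1 (67.38, Narica, 3,992 units, $594,768.08):
Base rate for 67.38 is 14.5% + $2.72/unit.
67.38 has an FTA preferential rate, but origin Narica is not Astica; base rate stands.
Additional duty on 67.38 from Narica: +46.9%. Applied ad valorem rate: 14.5% + 46.9% = 61.4%.
Duty = $594,768.08 × 61.4% + 3,992 × $2.72 = $376,045.84.
Line 2 (20.11, Narica, 3,735 kg, $55,016.55):
Base rate for 20.11 is 17.5%.
Duty = $55,016.55 × 17.5% = $9,627.90.
Line 3 (19.60, Veloria, 1,563 liters, $197,719.50):
Code 19.60 is under a tariff-rate quota (threshold 2,634 liters). Quantity 1,563 liters is within the quota, so the in-quota rate 3.5% applies to the full value.
Duty = $197,719.50 × 3.5% = $6,920.18.
Total = $376,045.84 + $9,627.90 + $6,920.18 = $392,593.92.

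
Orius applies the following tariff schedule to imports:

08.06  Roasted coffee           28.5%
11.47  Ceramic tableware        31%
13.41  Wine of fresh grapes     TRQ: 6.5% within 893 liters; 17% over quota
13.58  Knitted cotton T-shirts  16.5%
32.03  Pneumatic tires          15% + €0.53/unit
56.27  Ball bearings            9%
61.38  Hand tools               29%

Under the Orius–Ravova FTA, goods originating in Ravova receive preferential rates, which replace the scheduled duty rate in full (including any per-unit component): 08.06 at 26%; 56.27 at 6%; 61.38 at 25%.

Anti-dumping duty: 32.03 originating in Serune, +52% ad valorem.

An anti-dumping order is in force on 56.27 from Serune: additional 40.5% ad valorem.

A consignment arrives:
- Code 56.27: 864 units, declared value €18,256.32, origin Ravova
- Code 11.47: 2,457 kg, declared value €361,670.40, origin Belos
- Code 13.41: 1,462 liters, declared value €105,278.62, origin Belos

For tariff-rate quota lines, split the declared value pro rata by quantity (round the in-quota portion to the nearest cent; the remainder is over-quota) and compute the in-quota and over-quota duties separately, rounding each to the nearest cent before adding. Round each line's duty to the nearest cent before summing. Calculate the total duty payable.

€124,358.55

Line 1 (56.27, Ravova, 864 units, €18,256.32):
Base rate for 56.27 is 9%.
Origin Ravova qualifies under the Orius–Ravova agreement and 56.27 is covered: preferential rate 6% applies instead.
The additional-duty order on 56.27 targets Serune, not Ravova; it does not apply.
Duty = €18,256.32 × 6% = €1,095.38.
Line 2 (11.47, Belos, 2,457 kg, €361,670.40):
Base rate for 11.47 is 31%.
Duty = €361,670.40 × 31% = €112,117.82.
Line 3 (13.41, Belos, 1,462 liters, €105,278.62):
Code 13.41 is under a tariff-rate quota (threshold 893 liters). In-quota: 893 liters at 6.5%; over-quota: 569 liters at 17%.
Pro-rata value split: in-quota = €105,278.62 × 893/1,462 = €64,304.93; over-quota = €105,278.62 − €64,304.93 = €40,973.69.
In-quota duty = €64,304.93 × 6.5% = €4,179.82. Over-quota duty = €40,973.69 × 17% = €6,965.53.
Line duty = €4,179.82 + €6,965.53 = €11,145.35.
Total = €1,095.38 + €112,117.82 + €11,145.35 = €124,358.55.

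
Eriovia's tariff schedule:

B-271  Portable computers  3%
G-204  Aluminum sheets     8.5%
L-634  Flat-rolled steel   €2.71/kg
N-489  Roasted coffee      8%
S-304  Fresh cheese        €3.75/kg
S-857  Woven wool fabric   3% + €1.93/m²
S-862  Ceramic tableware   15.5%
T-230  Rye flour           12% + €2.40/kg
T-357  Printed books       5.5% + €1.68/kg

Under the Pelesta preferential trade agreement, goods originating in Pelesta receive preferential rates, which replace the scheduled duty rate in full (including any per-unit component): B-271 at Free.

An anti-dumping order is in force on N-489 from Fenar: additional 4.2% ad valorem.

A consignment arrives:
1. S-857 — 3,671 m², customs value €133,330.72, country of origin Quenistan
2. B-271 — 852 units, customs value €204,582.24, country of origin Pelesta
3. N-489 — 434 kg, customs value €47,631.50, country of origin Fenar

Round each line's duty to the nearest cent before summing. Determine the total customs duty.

€16,895.99

Line 1 (S-857, Quenistan, 3,671 m², €133,330.72):
Base rate for S-857 is 3% + €1.93/m².
Duty = €133,330.72 × 3% + 3,671 × €1.93 = €11,084.95.
Line 2 (B-271, Pelesta, 852 units, €204,582.24):
Base rate for B-271 is 3%.
Origin Pelesta qualifies under the Eriovia–Pelesta agreement and B-271 is covered: preferential rate Free applies instead.
Duty = €204,582.24 × 0% = €0.00.
Line 3 (N-489, Fenar, 434 kg, €47,631.50):
Base rate for N-489 is 8%.
Additional duty on N-489 from Fenar: +4.2%. Applied ad valorem rate: 8% + 4.2% = 12.2%.
Duty = €47,631.50 × 12.2% = €5,811.04.
Total = €11,084.95 + €0.00 + €5,811.04 = €16,895.99.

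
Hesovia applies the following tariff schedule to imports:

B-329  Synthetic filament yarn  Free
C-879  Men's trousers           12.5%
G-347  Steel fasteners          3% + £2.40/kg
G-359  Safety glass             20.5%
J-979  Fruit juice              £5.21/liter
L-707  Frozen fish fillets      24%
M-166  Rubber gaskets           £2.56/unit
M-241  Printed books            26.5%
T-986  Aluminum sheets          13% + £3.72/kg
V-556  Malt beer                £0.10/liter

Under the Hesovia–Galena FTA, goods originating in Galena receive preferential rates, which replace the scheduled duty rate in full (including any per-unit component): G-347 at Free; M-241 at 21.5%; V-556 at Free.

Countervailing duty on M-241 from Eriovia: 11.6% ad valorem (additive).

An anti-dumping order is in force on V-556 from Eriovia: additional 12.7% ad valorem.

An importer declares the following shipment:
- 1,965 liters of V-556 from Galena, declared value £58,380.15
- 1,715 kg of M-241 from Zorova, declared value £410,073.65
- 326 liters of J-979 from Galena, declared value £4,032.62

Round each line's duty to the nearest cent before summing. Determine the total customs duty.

Line 1 (V-556, Galena, 1,965 liters, £58,380.15):
Base rate for V-556 is £0.10/liter.
Origin Galena qualifies under the Hesovia–Galena agreement and V-556 is covered: preferential rate Free applies instead.
The additional-duty order on V-556 targets Eriovia, not Galena; it does not apply.
Duty = £58,380.15 × 0% = £0.00.
Line 2 (M-241, Zorova, 1,715 kg, £410,073.65):
Base rate for M-241 is 26.5%.
M-241 has an FTA preferential rate, but origin Zorova is not Galena; base rate stands.
The additional-duty order on M-241 targets Eriovia, not Zorova; it does not apply.
Duty = £410,073.65 × 26.5% = £108,669.52.
Line 3 (J-979, Galena, 326 liters, £4,032.62):
Base rate for J-979 is £5.21/liter.
Origin Galena is the FTA partner but J-979 is not on the preference list; base rate stands.
Duty = 326 × £5.21 = £1,698.46.
Total = £0.00 + £108,669.52 + £1,698.46 = £110,367.98.

£110,367.98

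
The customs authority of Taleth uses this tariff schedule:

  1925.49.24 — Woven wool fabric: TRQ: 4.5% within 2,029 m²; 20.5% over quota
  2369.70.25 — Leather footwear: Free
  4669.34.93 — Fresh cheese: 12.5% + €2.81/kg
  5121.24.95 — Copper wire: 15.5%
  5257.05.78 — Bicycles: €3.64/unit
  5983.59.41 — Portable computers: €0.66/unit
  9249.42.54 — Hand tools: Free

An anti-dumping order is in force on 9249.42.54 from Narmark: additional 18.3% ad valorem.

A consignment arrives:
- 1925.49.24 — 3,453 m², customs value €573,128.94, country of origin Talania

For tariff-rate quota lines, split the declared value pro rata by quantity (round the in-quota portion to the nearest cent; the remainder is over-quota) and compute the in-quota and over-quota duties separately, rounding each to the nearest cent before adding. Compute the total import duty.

Line 1 (1925.49.24, Talania, 3,453 m², €573,128.94):
Code 1925.49.24 is under a tariff-rate quota (threshold 2,029 m²). In-quota: 2,029 m² at 4.5%; over-quota: 1,424 m² at 20.5%.
Pro-rata value split: in-quota = €573,128.94 × 2,029/3,453 = €336,773.42; over-quota = €573,128.94 − €336,773.42 = €236,355.52.
In-quota duty = €336,773.42 × 4.5% = €15,154.80. Over-quota duty = €236,355.52 × 20.5% = €48,452.88.
Line duty = €15,154.80 + €48,452.88 = €63,607.68.

€63,607.68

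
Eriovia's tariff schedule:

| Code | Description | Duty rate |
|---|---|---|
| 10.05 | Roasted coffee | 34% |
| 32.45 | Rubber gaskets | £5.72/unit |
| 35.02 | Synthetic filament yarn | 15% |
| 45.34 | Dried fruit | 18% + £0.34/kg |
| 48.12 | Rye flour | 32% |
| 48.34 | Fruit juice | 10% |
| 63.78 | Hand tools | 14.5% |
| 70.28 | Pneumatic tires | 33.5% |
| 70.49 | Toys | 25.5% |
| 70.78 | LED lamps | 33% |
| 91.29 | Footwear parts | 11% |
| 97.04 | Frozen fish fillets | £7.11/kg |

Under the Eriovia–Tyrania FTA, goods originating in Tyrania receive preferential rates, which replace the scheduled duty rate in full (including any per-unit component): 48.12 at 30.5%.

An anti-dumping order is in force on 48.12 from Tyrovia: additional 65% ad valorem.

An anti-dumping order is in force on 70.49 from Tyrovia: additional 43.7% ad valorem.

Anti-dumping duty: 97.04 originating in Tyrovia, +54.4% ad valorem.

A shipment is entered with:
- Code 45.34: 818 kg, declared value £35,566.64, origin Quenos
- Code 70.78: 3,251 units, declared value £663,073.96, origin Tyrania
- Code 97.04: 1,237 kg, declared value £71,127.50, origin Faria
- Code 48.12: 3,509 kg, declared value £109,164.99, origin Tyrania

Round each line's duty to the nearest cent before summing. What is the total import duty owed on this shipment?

£267,584.92

Line 1 (45.34, Quenos, 818 kg, £35,566.64):
Base rate for 45.34 is 18% + £0.34/kg.
Duty = £35,566.64 × 18% + 818 × £0.34 = £6,680.12.
Line 2 (70.78, Tyrania, 3,251 units, £663,073.96):
Base rate for 70.78 is 33%.
Origin Tyrania is the FTA partner but 70.78 is not on the preference list; base rate stands.
Duty = £663,073.96 × 33% = £218,814.41.
Line 3 (97.04, Faria, 1,237 kg, £71,127.50):
Base rate for 97.04 is £7.11/kg.
The additional-duty order on 97.04 targets Tyrovia, not Faria; it does not apply.
Duty = 1,237 × £7.11 = £8,795.07.
Line 4 (48.12, Tyrania, 3,509 kg, £109,164.99):
Base rate for 48.12 is 32%.
Origin Tyrania qualifies under the Eriovia–Tyrania agreement and 48.12 is covered: preferential rate 30.5% applies instead.
The additional-duty order on 48.12 targets Tyrovia, not Tyrania; it does not apply.
Duty = £109,164.99 × 30.5% = £33,295.32.
Total = £6,680.12 + £218,814.41 + £8,795.07 + £33,295.32 = £267,584.92.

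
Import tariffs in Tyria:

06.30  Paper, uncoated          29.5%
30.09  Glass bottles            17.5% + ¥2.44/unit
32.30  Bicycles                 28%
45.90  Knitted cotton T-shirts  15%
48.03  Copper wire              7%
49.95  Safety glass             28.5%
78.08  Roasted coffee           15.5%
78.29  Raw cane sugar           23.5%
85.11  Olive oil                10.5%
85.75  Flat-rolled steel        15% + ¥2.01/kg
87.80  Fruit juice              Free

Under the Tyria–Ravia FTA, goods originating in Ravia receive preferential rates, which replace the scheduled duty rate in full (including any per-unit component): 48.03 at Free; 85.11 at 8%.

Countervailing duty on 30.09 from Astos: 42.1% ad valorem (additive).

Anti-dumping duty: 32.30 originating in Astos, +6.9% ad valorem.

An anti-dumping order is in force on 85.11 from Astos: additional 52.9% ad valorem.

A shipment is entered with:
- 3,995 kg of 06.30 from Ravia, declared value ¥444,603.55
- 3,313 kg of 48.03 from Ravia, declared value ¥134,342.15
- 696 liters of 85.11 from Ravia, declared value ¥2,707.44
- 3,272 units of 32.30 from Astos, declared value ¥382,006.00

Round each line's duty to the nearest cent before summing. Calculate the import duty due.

Line 1 (06.30, Ravia, 3,995 kg, ¥444,603.55):
Base rate for 06.30 is 29.5%.
Origin Ravia is the FTA partner but 06.30 is not on the preference list; base rate stands.
Duty = ¥444,603.55 × 29.5% = ¥131,158.05.
Line 2 (48.03, Ravia, 3,313 kg, ¥134,342.15):
Base rate for 48.03 is 7%.
Origin Ravia qualifies under the Tyria–Ravia agreement and 48.03 is covered: preferential rate Free applies instead.
Duty = ¥134,342.15 × 0% = ¥0.00.
Line 3 (85.11, Ravia, 696 liters, ¥2,707.44):
Base rate for 85.11 is 10.5%.
Origin Ravia qualifies under the Tyria–Ravia agreement and 85.11 is covered: preferential rate 8% applies instead.
The additional-duty order on 85.11 targets Astos, not Ravia; it does not apply.
Duty = ¥2,707.44 × 8% = ¥216.60.
Line 4 (32.30, Astos, 3,272 units, ¥382,006.00):
Base rate for 32.30 is 28%.
Additional duty on 32.30 from Astos: +6.9%. Applied ad valorem rate: 28% + 6.9% = 34.9%.
Duty = ¥382,006.00 × 34.9% = ¥133,320.09.
Total = ¥131,158.05 + ¥0.00 + ¥216.60 + ¥133,320.09 = ¥264,694.74.

¥264,694.74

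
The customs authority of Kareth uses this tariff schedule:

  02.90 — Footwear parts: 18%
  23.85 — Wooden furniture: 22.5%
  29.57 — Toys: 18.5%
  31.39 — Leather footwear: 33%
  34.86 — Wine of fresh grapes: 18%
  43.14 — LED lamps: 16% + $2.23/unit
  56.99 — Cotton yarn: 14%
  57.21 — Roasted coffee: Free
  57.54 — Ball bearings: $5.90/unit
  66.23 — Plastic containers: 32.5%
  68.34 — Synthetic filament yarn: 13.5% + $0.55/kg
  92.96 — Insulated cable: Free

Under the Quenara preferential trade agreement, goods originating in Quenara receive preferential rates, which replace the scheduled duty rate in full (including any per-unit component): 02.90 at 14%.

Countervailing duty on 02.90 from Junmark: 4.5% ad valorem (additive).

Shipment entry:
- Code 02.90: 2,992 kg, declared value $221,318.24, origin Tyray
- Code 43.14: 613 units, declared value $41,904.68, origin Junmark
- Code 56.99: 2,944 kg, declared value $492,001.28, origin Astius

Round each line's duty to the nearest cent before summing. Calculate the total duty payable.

$116,789.20

Line 1 (02.90, Tyray, 2,992 kg, $221,318.24):
Base rate for 02.90 is 18%.
02.90 has an FTA preferential rate, but origin Tyray is not Quenara; base rate stands.
The additional-duty order on 02.90 targets Junmark, not Tyray; it does not apply.
Duty = $221,318.24 × 18% = $39,837.28.
Line 2 (43.14, Junmark, 613 units, $41,904.68):
Base rate for 43.14 is 16% + $2.23/unit.
Duty = $41,904.68 × 16% + 613 × $2.23 = $8,071.74.
Line 3 (56.99, Astius, 2,944 kg, $492,001.28):
Base rate for 56.99 is 14%.
Duty = $492,001.28 × 14% = $68,880.18.
Total = $39,837.28 + $8,071.74 + $68,880.18 = $116,789.20.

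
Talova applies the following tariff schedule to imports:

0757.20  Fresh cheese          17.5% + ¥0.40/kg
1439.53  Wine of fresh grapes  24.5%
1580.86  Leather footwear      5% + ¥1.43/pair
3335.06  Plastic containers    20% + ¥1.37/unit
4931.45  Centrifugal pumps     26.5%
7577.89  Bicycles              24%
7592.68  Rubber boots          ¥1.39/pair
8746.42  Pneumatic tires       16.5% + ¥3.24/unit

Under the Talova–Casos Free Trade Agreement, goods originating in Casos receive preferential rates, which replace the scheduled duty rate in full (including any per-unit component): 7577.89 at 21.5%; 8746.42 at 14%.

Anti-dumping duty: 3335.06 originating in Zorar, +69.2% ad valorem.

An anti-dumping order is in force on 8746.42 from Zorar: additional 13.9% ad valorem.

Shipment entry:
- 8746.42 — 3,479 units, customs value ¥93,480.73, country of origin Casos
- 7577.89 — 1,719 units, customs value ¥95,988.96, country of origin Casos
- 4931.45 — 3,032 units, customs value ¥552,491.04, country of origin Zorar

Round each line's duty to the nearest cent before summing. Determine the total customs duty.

¥180,135.06

Line 1 (8746.42, Casos, 3,479 units, ¥93,480.73):
Base rate for 8746.42 is 16.5% + ¥3.24/unit.
Origin Casos qualifies under the Talova–Casos agreement and 8746.42 is covered: preferential rate 14% applies instead.
The additional-duty order on 8746.42 targets Zorar, not Casos; it does not apply.
Duty = ¥93,480.73 × 14% = ¥13,087.30.
Line 2 (7577.89, Casos, 1,719 units, ¥95,988.96):
Base rate for 7577.89 is 24%.
Origin Casos qualifies under the Talova–Casos agreement and 7577.89 is covered: preferential rate 21.5% applies instead.
Duty = ¥95,988.96 × 21.5% = ¥20,637.63.
Line 3 (4931.45, Zorar, 3,032 units, ¥552,491.04):
Base rate for 4931.45 is 26.5%.
Duty = ¥552,491.04 × 26.5% = ¥146,410.13.
Total = ¥13,087.30 + ¥20,637.63 + ¥146,410.13 = ¥180,135.06.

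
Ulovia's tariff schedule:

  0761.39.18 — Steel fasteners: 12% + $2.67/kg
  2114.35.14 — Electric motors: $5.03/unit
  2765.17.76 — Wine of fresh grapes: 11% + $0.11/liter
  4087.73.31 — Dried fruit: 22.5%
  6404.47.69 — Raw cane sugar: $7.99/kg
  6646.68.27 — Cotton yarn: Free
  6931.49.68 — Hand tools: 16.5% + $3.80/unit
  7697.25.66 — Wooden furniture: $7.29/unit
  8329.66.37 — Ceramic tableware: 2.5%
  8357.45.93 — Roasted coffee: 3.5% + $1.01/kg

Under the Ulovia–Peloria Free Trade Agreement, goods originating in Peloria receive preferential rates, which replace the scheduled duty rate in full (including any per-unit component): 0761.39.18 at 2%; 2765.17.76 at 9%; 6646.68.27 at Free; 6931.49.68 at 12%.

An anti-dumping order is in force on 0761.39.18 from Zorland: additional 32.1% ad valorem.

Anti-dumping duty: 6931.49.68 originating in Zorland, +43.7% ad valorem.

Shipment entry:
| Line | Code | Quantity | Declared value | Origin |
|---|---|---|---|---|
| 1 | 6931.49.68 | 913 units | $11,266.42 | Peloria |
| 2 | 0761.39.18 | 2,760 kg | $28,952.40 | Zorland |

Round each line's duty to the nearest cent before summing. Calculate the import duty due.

Line 1 (6931.49.68, Peloria, 913 units, $11,266.42):
Base rate for 6931.49.68 is 16.5% + $3.80/unit.
Origin Peloria qualifies under the Ulovia–Peloria agreement and 6931.49.68 is covered: preferential rate 12% applies instead.
The additional-duty order on 6931.49.68 targets Zorland, not Peloria; it does not apply.
Duty = $11,266.42 × 12% = $1,351.97.
Line 2 (0761.39.18, Zorland, 2,760 kg, $28,952.40):
Base rate for 0761.39.18 is 12% + $2.67/kg.
0761.39.18 has an FTA preferential rate, but origin Zorland is not Peloria; base rate stands.
Additional duty on 0761.39.18 from Zorland: +32.1%. Applied ad valorem rate: 12% + 32.1% = 44.1%.
Duty = $28,952.40 × 44.1% + 2,760 × $2.67 = $20,137.21.
Total = $1,351.97 + $20,137.21 = $21,489.18.

$21,489.18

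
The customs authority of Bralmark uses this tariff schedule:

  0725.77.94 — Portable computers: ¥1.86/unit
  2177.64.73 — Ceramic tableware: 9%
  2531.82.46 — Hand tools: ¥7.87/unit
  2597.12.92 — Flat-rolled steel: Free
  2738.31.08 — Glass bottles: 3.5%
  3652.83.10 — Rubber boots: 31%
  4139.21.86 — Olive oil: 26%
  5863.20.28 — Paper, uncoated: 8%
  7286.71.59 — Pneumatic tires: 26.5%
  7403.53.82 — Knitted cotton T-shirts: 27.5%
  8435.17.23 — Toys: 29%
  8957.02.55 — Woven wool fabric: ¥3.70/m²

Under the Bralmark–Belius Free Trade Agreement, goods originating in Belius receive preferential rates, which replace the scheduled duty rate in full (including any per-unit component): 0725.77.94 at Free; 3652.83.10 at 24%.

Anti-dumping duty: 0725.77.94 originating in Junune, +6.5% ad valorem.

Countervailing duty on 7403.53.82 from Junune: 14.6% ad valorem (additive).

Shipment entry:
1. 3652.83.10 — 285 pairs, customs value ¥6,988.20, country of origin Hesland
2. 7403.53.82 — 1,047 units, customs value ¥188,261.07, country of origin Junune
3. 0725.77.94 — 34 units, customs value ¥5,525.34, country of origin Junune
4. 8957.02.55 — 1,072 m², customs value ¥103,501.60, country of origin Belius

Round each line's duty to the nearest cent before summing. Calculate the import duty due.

¥85,813.04

Line 1 (3652.83.10, Hesland, 285 pairs, ¥6,988.20):
Base rate for 3652.83.10 is 31%.
3652.83.10 has an FTA preferential rate, but origin Hesland is not Belius; base rate stands.
Duty = ¥6,988.20 × 31% = ¥2,166.34.
Line 2 (7403.53.82, Junune, 1,047 units, ¥188,261.07):
Base rate for 7403.53.82 is 27.5%.
Additional duty on 7403.53.82 from Junune: +14.6%. Applied ad valorem rate: 27.5% + 14.6% = 42.1%.
Duty = ¥188,261.07 × 42.1% = ¥79,257.91.
Line 3 (0725.77.94, Junune, 34 units, ¥5,525.34):
Base rate for 0725.77.94 is ¥1.86/unit.
0725.77.94 has an FTA preferential rate, but origin Junune is not Belius; base rate stands.
Additional duty on 0725.77.94 from Junune: +6.5% ad valorem. Applied ad valorem rate = 6.5%.
Duty = ¥5,525.34 × 6.5% + 34 × ¥1.86 = ¥422.39.
Line 4 (8957.02.55, Belius, 1,072 m², ¥103,501.60):
Base rate for 8957.02.55 is ¥3.70/m².
Origin Belius is the FTA partner but 8957.02.55 is not on the preference list; base rate stands.
Duty = 1,072 × ¥3.70 = ¥3,966.40.
Total = ¥2,166.34 + ¥79,257.91 + ¥422.39 + ¥3,966.40 = ¥85,813.04.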